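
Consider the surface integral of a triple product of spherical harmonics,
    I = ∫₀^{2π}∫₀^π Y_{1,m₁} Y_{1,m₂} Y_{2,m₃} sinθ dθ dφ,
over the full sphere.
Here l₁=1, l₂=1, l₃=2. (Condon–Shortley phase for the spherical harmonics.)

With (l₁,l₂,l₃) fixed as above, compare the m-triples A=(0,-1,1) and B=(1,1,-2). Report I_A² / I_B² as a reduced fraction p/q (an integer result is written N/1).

1/2

Same 1,1,2: normalisation and zero-m 3j drop out of the ratio.
A: Δ: 0! 2! 2! / 5! → 1/30; sum: t=0:+1/2 = 1/2; 3j²(1 1 2; 0 -1 1) = Δ·Π!·Σ² = 1/10  (sign -1)
B: Δ: 0! 2! 2! / 5! → 1/30; sum: t=0:+1/4 = 1/4; 3j²(1 1 2; 1 1 -2) = Δ·Π!·Σ² = 1/5  (sign +1)
I_A²/I_B² = (1/10)/(1/5) = 1/2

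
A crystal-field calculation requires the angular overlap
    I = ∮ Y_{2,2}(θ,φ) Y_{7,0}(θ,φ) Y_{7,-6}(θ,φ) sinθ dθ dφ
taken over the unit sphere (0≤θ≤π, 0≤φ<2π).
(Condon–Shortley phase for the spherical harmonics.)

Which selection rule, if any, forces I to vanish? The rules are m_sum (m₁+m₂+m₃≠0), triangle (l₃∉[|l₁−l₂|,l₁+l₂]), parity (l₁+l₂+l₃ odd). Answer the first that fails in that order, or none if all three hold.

m_sum

m₁+m₂+m₃ = 2 + 0 − 6 = -4  ✗
triangle: |2−7|=5 ≤ l₃=7 ≤ 2+7=9
parity: l₁+l₂+l₃ = 16 is even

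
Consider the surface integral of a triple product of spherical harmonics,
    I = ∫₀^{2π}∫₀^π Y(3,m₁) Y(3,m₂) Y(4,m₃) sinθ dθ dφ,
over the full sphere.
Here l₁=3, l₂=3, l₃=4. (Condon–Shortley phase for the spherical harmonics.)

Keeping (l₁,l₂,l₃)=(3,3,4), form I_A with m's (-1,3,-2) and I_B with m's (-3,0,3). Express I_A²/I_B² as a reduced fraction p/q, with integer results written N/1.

6/7

Shared (l₁,l₂,l₃)=(3,3,4): N and (l;000)² cancel in I_A²/I_B².
A: Δ = 2!·4!·4!/11! = 1/34650; Racah Σ t=2..2: t=2:+1/192 = 1/192; ⇒ 3j(3 3 4; -1 3 -2)² = 3/77, sgn +1
B: Δ = 2!·4!·4!/11! = 1/34650; Racah Σ t=2..2: t=2:+1/288 = 1/288; ⇒ 3j(3 3 4; -3 0 3)² = 1/22, sgn -1
I_A²/I_B² = (3/77)/(1/22) = 6/7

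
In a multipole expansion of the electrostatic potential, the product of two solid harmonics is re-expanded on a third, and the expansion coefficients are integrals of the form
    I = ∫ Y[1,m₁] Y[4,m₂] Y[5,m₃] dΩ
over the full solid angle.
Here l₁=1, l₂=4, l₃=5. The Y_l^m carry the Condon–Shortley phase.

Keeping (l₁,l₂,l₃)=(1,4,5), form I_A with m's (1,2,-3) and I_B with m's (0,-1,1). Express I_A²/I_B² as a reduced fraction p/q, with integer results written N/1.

Same 1,4,5: normalisation and zero-m 3j drop out of the ratio.
A: Δ: 0! 2! 8! / 11! → 1/495; sum: t=0:+1/2880 = 1/2880; 3j²(1 4 5; 1 2 -3) = Δ·Π!·Σ² = 28/495  (sign +1)
B: Δ: 0! 2! 8! / 11! → 1/495; sum: t=0:+1/720 = 1/720; 3j²(1 4 5; 0 -1 1) = Δ·Π!·Σ² = 8/165  (sign +1)
I_A²/I_B² = (28/495)/(8/165) = 7/6

7/6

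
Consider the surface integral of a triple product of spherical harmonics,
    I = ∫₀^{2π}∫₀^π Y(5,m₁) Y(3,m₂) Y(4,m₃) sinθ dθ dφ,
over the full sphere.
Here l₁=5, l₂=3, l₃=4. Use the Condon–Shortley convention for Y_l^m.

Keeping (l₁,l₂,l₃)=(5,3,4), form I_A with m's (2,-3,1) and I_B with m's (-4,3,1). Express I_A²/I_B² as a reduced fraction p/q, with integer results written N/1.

25/27

Same 5,3,4: normalisation and zero-m 3j drop out of the ratio.
A: Δ: 4! 6! 2! / 13! → 1/180180; sum: t=0:+1/1728 = 1/1728; 3j²(5 3 4; 2 -3 1) = Δ·Π!·Σ² = 25/858  (sign -1)
B: Δ: 4! 6! 2! / 13! → 1/180180; sum: t=4:+1/5760 = 1/5760; 3j²(5 3 4; -4 3 1) = Δ·Π!·Σ² = 9/286  (sign -1)
I_A²/I_B² = (25/858)/(9/286) = 25/27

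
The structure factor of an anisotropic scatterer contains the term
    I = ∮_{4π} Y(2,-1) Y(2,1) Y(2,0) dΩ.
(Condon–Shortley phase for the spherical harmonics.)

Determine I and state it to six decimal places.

-0.090112

m-sum 0 ✓  L=6 even ✓  0≤2≤4 ✓
Π(2lᵢ+1) = 5×5×5 = 125
triangle coeff Δ(2,2,2) = 1/630
Σ_t [0,2]: t=0:+1/8 t=1:−1/1 t=2:+1/8 = -3/4
(3j)²=2/35 [(2 2 2; 0 0 0)], sign=-1
Σ_t [1,2]: t=1:−1/4 t=2:+1/2 = 1/4
(3j)²=1/70 [(2 2 2; -1 1 0)], sign=+1
⇒ 4πI² = 5/49
I = (-1)√(5/49/(4π)) = -0.09011188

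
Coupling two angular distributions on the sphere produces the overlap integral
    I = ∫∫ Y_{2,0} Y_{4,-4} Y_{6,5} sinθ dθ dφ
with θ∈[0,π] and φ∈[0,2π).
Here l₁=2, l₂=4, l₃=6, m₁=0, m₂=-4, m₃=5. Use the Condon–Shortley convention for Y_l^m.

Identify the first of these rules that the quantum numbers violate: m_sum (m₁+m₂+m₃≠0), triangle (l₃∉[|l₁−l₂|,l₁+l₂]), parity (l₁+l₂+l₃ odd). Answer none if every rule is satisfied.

m_sum

m₁+m₂+m₃ = 0 − 4 + 5 = 1  ✗
triangle: |2−4|=2 ≤ l₃=6 ≤ 2+4=6
parity: l₁+l₂+l₃ = 12 is even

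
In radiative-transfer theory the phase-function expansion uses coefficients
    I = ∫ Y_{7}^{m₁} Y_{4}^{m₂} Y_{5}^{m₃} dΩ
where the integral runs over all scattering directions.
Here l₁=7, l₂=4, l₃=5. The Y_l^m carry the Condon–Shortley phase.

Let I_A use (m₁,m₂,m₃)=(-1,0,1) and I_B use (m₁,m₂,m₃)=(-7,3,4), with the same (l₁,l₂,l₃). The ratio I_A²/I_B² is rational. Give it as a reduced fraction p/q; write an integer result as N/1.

220/819

l's match ⇒ only the (l;m) 3-j factors differ between A and B.
A: triangle coeff Δ(7,4,5) = 1/6126120; Σ_t [2,4]: t=2:+1/138240 t=3:−1/25920 t=4:+1/55296 = -11/829440; (3j)²=11/1326 [(7 4 5; -1 0 1)], sign=-1
B: triangle coeff Δ(7,4,5) = 1/6126120; Σ_t [6,6]: t=6:+1/29030400 = 1/29030400; (3j)²=21/680 [(7 4 5; -7 3 4)], sign=-1
I_A²/I_B² = (11/1326)/(21/680) = 220/819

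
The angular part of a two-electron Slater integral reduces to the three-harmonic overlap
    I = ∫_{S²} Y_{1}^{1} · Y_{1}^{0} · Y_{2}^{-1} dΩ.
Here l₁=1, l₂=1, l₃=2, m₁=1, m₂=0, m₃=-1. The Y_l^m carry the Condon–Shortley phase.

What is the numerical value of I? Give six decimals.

-0.218510

m-sum 0 ✓  L=4 even ✓  0≤2≤2 ✓
Π(2lᵢ+1) = 3×3×5 = 45
triangle coeff Δ(1,1,2) = 1/30
Σ_t [0,0]: t=0:+1/1 = 1/1
(3j)²=2/15 [(1 1 2; 0 0 0)], sign=+1
Σ_t [0,0]: t=0:+1/2 = 1/2
(3j)²=1/10 [(1 1 2; 1 0 -1)], sign=-1
⇒ 4πI² = 3/5
I = (-1)√(3/5/(4π)) = -0.21850969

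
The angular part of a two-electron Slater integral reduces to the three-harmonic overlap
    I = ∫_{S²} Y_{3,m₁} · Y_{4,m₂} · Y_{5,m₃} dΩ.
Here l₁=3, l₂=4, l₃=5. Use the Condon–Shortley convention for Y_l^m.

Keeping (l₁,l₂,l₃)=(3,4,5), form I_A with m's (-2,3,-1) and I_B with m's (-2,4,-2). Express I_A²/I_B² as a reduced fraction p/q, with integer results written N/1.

Same 3,4,5: normalisation and zero-m 3j drop out of the ratio.
A: Δ: 2! 4! 6! / 13! → 1/180180; sum: t=1:−1/17280 t=2:+1/1440 = 11/17280; 3j²(3 4 5; -2 3 -1) = Δ·Π!·Σ² = 11/468  (sign +1)
B: Δ: 2! 4! 6! / 13! → 1/180180; sum: t=2:+1/8640 = 1/8640; 3j²(3 4 5; -2 4 -2) = Δ·Π!·Σ² = 14/1287  (sign -1)
I_A²/I_B² = (11/468)/(14/1287) = 121/56

121/56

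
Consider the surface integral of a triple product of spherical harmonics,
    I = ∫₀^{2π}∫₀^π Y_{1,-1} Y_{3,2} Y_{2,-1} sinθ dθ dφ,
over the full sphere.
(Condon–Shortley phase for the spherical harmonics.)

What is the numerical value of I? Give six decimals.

0.261169

Checks pass: Σm=0; 6 even; l₃=2∈[2,4].
(2·1+1)(2·3+1)(2·2+1) = 105
Δ: 2! 0! 4! / 7! → 1/105
sum: t=1:−1/4 = -1/4
3j²(1 3 2; 0 0 0) = Δ·Π!·Σ² = 3/35  (sign -1)
sum: t=2:+1/12 = 1/12
3j²(1 3 2; -1 2 -1) = Δ·Π!·Σ² = 2/21  (sign -1)
combine: 4πI² = 105·3/35·2/21 = 6/7
take √, sign +1: I = 0.26116903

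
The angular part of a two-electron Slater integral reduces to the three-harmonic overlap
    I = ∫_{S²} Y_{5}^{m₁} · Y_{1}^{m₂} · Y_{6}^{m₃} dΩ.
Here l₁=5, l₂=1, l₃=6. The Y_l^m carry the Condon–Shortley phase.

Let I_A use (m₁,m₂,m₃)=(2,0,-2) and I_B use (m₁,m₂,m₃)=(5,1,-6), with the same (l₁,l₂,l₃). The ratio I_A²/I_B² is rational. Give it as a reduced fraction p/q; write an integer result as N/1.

l's match ⇒ only the (l;m) 3-j factors differ between A and B.
A: triangle coeff Δ(5,1,6) = 1/858; Σ_t [0,0]: t=0:+1/30240 = 1/30240; (3j)²=16/429 [(5 1 6; 2 0 -2)], sign=+1
B: triangle coeff Δ(5,1,6) = 1/858; Σ_t [0,0]: t=0:+1/7257600 = 1/7257600; (3j)²=1/13 [(5 1 6; 5 1 -6)], sign=+1
I_A²/I_B² = (16/429)/(1/13) = 16/33

16/33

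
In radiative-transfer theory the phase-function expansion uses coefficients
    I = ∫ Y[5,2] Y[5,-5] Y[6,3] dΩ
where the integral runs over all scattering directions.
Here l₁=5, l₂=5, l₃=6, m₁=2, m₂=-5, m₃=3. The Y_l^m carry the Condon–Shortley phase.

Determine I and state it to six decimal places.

-0.172202

Checks pass: Σm=0; 16 even; l₃=6∈[0,10].
(2·5+1)(2·5+1)(2·6+1) = 1573
Δ: 4! 6! 6! / 17! → 1/28588560
sum: t=0:+1/345600 t=1:−1/13824 t=2:+1/5184 t=3:−1/13824 t=4:+1/345600 = 7/129600
3j²(5 5 6; 0 0 0) = Δ·Π!·Σ² = 80/7293  (sign +1)
sum: t=0:+1/622080 = 1/622080
3j²(5 5 6; 2 -5 3) = Δ·Π!·Σ² = 105/4862  (sign -1)
combine: 4πI² = 1573·80/7293·105/4862 = 1400/3757
take √, sign -1: I = -0.17220212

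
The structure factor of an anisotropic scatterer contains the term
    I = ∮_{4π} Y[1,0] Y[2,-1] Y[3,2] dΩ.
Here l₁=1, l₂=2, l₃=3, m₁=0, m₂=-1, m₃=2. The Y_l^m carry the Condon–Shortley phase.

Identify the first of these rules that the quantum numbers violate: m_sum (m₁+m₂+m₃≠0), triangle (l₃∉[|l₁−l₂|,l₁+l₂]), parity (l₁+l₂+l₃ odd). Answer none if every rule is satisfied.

azimuthal sum: 0 − 1 + 2 = 1  ✗
1 ≤ 3 ≤ 3 (triangle on l)
L = 1 + 2 + 3 = 6 (even)

m_sum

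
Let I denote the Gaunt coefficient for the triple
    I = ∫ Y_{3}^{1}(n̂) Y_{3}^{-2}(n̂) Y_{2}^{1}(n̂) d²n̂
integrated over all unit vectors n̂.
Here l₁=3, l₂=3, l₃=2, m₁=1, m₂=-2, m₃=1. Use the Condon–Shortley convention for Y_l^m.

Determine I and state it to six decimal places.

0.162868

Rules hold: Σm=0, L=8 even, 0≤2≤6.
N = 7·7·5 = 245
Δ = 4!·2!·2!/9! = 1/3780
Racah Σ t=1..3: t=1:−1/24 t=2:+1/4 t=3:−1/24 = 1/6
⇒ 3j(3 3 2; 0 0 0)² = 4/105, sgn +1
Racah Σ t=0..1: t=0:+1/48 t=1:−1/12 = -1/16
⇒ 3j(3 3 2; 1 -2 1)² = 1/28, sgn +1
4πI² = N·(3j₀)²·(3jₘ)² = 1/3
I = +1·√(0.333333/4π) = 0.16286750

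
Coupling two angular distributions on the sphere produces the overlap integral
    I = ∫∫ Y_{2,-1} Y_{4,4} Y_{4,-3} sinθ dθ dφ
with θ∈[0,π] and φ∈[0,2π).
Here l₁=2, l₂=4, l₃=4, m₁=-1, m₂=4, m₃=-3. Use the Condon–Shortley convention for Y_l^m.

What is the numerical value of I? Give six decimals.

Checks pass: Σm=0; 10 even; l₃=4∈[2,6].
(2·2+1)(2·4+1)(2·4+1) = 405
Δ: 2! 2! 6! / 11! → 1/13860
sum: t=0:+1/192 t=1:−1/36 t=2:+1/192 = -5/288
3j²(2 4 4; 0 0 0) = Δ·Π!·Σ² = 20/693  (sign -1)
sum: t=2:+1/1440 = 1/1440
3j²(2 4 4; -1 4 -3) = Δ·Π!·Σ² = 7/165  (sign -1)
combine: 4πI² = 405·20/693·7/165 = 60/121
take √, sign +1: I = 0.19864517

0.198645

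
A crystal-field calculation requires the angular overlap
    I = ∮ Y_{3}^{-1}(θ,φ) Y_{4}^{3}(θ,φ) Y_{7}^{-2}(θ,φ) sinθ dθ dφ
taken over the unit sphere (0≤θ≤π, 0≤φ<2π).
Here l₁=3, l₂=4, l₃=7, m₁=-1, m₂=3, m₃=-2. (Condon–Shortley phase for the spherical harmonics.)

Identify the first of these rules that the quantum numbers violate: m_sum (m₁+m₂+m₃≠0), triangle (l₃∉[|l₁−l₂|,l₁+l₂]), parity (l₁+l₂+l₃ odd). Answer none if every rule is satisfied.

m₁+m₂+m₃ = -1 + 3 − 2 = 0  ✓
triangle: |3−4|=1 ≤ l₃=7 ≤ 3+4=7  ✓
parity: l₁+l₂+l₃ = 14 is even  ✓

none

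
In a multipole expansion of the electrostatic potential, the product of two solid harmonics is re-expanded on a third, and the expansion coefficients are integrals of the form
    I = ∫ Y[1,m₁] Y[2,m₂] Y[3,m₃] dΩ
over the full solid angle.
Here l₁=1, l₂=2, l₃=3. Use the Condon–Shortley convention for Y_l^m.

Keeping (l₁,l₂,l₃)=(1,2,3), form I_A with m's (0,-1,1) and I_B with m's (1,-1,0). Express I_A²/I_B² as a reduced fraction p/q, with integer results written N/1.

l's match ⇒ only the (l;m) 3-j factors differ between A and B.
A: triangle coeff Δ(1,2,3) = 1/105; Σ_t [0,0]: t=0:+1/6 = 1/6; (3j)²=8/105 [(1 2 3; 0 -1 1)], sign=+1
B: triangle coeff Δ(1,2,3) = 1/105; Σ_t [0,0]: t=0:+1/12 = 1/12; (3j)²=1/35 [(1 2 3; 1 -1 0)], sign=-1
I_A²/I_B² = (8/105)/(1/35) = 8/3

8/3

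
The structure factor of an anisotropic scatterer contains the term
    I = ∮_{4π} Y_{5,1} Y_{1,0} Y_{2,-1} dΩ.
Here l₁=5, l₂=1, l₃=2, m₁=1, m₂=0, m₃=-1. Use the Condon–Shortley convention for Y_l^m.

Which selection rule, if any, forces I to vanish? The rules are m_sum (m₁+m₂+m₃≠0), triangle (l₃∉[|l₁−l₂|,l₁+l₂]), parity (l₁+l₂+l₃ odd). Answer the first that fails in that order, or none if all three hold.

triangle

azimuthal sum: 1 + 0 − 1 = 0  ✓
4 ≤ 2 ≤ 6 (triangle on l)  ✗
L = 5 + 1 + 2 = 8 (even)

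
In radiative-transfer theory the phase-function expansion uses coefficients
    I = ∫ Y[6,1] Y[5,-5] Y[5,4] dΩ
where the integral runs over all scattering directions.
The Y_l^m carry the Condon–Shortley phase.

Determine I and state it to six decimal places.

-0.094319

m-sum 0 ✓  L=16 even ✓  1≤5≤11 ✓
Π(2lᵢ+1) = 13×11×11 = 1573
triangle coeff Δ(6,5,5) = 1/28588560
Σ_t [1,5]: t=1:−1/345600 t=2:+1/13824 t=3:−1/5184 t=4:+1/13824 t=5:−1/345600 = -7/129600
(3j)²=80/7293 [(6 5 5; 0 0 0)], sign=+1
Σ_t [0,0]: t=0:+1/2073600 = 1/2073600
(3j)²=63/9724 [(6 5 5; 1 -5 4)], sign=-1
⇒ 4πI² = 420/3757
I = (-1)√(420/3757/(4π)) = -0.09431898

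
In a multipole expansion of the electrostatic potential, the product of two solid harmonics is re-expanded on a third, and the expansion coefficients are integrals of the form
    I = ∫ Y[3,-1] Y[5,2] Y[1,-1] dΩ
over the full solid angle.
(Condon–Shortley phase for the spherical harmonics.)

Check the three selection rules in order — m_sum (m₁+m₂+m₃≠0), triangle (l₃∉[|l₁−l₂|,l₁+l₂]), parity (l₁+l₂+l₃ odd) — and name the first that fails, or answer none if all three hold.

triangle

azimuthal sum: -1 + 2 − 1 = 0  ✓
2 ≤ 1 ≤ 8 (triangle on l)  ✗
L = 3 + 5 + 1 = 9 (odd)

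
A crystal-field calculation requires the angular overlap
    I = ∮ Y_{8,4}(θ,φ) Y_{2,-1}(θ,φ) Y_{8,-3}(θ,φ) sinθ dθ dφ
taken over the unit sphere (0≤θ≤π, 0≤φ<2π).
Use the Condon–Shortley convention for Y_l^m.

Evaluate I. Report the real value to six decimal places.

0.146979

Rules hold: Σm=0, L=18 even, 6≤8≤10.
N = 17·5·17 = 1445
Δ = 2!·14!·2!/19! = 1/348840
Racah Σ t=0..2: t=0:+1/116121600 t=1:−1/25401600 t=2:+1/116121600 = -1/45158400
⇒ 3j(8 2 8; 0 0 0)² = 24/1615, sgn -1
Racah Σ t=0..1: t=0:+1/174182400 t=1:−1/479001600 = 1/273715200
⇒ 3j(8 2 8; 4 -1 -3)² = 49/3876, sgn -1
4πI² = N·(3j₀)²·(3jₘ)² = 98/361
I = +1·√(0.271468/4π) = 0.14697873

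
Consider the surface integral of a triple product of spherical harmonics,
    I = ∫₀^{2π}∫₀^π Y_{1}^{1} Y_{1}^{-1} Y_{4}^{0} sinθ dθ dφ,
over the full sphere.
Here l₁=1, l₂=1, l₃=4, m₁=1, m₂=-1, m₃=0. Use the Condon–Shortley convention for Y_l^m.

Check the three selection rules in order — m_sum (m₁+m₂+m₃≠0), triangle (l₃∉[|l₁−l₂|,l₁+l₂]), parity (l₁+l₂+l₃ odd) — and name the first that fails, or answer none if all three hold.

triangle

azimuthal sum: 1 − 1 + 0 = 0  ✓
0 ≤ 4 ≤ 2 (triangle on l)  ✗
L = 1 + 1 + 4 = 6 (even)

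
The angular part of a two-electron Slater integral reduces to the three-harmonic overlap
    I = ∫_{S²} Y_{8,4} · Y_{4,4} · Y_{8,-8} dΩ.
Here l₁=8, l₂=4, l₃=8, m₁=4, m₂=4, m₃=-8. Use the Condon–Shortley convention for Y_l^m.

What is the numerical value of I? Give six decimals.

0.034941

Rules hold: Σm=0, L=20 even, 4≤8≤12.
N = 17·9·17 = 2601
Δ = 4!·12!·4!/21! = 1/185175900
Racah Σ t=0..4: t=0:+1/557383680 t=1:−1/21772800 t=2:+1/8294400 t=3:−1/21772800 t=4:+1/557383680 = 1/30965760
⇒ 3j(8 4 8; 0 0 0)² = 36/4199, sgn +1
Racah Σ t=4..4: t=4:+1/275904921600 = 1/275904921600
⇒ 3j(8 4 8; 4 4 -8)² = 2/2907, sgn +1
4πI² = N·(3j₀)²·(3jₘ)² = 72/4693
I = +1·√(0.015342/4π) = 0.03494106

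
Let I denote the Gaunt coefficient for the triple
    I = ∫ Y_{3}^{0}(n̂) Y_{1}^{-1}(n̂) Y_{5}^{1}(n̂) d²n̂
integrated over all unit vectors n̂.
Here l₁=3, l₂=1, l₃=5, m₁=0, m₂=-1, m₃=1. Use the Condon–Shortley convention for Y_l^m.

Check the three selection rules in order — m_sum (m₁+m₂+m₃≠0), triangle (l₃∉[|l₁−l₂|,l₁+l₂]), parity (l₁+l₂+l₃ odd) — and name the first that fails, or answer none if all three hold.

triangle

azimuthal sum: 0 − 1 + 1 = 0  ✓
2 ≤ 5 ≤ 4 (triangle on l)  ✗
L = 3 + 1 + 5 = 9 (odd)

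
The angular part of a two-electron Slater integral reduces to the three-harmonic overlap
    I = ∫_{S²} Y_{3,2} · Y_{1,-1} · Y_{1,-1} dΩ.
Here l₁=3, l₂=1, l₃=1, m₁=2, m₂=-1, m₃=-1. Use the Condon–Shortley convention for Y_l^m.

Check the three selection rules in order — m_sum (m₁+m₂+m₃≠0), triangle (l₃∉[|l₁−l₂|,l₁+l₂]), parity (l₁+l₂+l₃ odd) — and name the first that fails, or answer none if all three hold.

azimuthal sum: 2 − 1 − 1 = 0  ✓
2 ≤ 1 ≤ 4 (triangle on l)  ✗
L = 3 + 1 + 1 = 5 (odd)

triangle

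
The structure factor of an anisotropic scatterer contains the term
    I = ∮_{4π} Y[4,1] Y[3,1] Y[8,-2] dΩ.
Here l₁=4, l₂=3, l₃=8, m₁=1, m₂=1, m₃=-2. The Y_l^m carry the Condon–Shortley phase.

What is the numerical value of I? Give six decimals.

0.000000

l₃=8 ∉ [1,7] — triangle fails ⇒ I = 0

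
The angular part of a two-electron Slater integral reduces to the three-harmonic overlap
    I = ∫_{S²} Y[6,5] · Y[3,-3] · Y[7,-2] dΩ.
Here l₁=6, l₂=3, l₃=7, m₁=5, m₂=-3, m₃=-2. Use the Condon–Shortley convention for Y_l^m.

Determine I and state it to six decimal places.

-0.055070

Checks pass: Σm=0; 16 even; l₃=7∈[3,9].
(2·6+1)(2·3+1)(2·7+1) = 1365
Δ: 2! 10! 4! / 17! → 1/2042040
sum: t=0:+1/207360 t=1:−1/57600 t=2:+1/207360 = -1/129600
3j²(6 3 7; 0 0 0) = Δ·Π!·Σ² = 168/12155  (sign +1)
sum: t=0:+1/17418240 = 1/17418240
3j²(6 3 7; 5 -3 -2) = Δ·Π!·Σ² = 25/12376  (sign -1)
combine: 4πI² = 1365·168/12155·25/12376 = 1575/41327
take √, sign -1: I = -0.05507042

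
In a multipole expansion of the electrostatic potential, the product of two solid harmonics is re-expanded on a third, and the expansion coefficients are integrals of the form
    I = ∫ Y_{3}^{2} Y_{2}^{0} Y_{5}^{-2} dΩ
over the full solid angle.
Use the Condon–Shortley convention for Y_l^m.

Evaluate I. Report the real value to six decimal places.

0.190188

m-sum 0 ✓  L=10 even ✓  1≤5≤5 ✓
Π(2lᵢ+1) = 7×5×11 = 385
triangle coeff Δ(3,2,5) = 1/2310
Σ_t [0,0]: t=0:+1/144 = 1/144
(3j)²=10/231 [(3 2 5; 0 0 0)], sign=-1
Σ_t [0,0]: t=0:+1/480 = 1/480
(3j)²=3/110 [(3 2 5; 2 0 -2)], sign=-1
⇒ 4πI² = 5/11
I = (+1)√(5/11/(4π)) = 0.19018827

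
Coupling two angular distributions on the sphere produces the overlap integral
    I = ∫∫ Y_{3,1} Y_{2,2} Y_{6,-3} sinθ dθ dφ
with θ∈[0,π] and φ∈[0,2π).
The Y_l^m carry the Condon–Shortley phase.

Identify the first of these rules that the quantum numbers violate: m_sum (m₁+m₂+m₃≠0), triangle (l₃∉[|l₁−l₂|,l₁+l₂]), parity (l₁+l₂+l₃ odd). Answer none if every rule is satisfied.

m₁+m₂+m₃ = 1 + 2 − 3 = 0  ✓
triangle: |3−2|=1 ≤ l₃=6 ≤ 3+2=5  ✗
parity: l₁+l₂+l₃ = 11 is odd

triangle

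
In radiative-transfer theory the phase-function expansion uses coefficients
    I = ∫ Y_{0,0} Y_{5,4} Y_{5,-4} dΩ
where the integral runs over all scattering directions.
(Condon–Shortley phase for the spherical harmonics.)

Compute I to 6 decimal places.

m-sum 0 ✓  L=10 even ✓  5≤5≤5 ✓
Π(2lᵢ+1) = 1×11×11 = 121
triangle coeff Δ(0,5,5) = 1/11
Σ_t [0,0]: t=0:+1/14400 = 1/14400
(3j)²=1/11 [(0 5 5; 0 0 0)], sign=-1
Σ_t [0,0]: t=0:+1/362880 = 1/362880
(3j)²=1/11 [(0 5 5; 0 4 -4)], sign=-1
⇒ 4πI² = 1/1
I = (+1)√(1/1/(4π)) = 0.28209479

0.282095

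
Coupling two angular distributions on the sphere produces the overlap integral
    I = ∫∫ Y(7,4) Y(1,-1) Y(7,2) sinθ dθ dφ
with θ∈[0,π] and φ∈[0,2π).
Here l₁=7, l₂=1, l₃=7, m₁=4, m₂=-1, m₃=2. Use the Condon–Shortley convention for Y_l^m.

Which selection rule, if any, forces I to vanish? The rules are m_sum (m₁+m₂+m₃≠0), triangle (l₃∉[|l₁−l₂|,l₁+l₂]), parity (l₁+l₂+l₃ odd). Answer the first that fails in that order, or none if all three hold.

m_sum

m₁+m₂+m₃ = 4 − 1 + 2 = 5  ✗
triangle: |7−1|=6 ≤ l₃=7 ≤ 7+1=8
parity: l₁+l₂+l₃ = 15 is odd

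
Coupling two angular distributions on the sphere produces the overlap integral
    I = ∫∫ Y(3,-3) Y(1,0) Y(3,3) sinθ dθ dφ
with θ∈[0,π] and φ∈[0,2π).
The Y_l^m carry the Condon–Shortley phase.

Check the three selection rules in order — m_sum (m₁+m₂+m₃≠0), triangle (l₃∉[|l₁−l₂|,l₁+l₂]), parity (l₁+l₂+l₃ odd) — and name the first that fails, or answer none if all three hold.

m₁+m₂+m₃ = -3 + 0 + 3 = 0  ✓
triangle: |3−1|=2 ≤ l₃=3 ≤ 3+1=4  ✓
parity: l₁+l₂+l₃ = 7 is odd  ✗

parity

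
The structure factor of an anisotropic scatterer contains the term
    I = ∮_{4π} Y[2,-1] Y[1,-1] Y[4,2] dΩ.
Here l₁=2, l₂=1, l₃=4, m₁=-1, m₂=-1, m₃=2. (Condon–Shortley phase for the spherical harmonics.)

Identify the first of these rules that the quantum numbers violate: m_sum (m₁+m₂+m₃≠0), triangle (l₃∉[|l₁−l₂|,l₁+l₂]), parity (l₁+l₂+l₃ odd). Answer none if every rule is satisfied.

azimuthal sum: -1 − 1 + 2 = 0  ✓
1 ≤ 4 ≤ 3 (triangle on l)  ✗
L = 2 + 1 + 4 = 7 (odd)

triangle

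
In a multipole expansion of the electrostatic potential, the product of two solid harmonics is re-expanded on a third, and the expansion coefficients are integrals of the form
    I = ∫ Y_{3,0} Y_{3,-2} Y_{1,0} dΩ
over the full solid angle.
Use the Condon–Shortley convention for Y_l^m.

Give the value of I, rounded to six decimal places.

Σmᵢ = -2 ≠ 0, so the φ-integral vanishes; I = 0

0.000000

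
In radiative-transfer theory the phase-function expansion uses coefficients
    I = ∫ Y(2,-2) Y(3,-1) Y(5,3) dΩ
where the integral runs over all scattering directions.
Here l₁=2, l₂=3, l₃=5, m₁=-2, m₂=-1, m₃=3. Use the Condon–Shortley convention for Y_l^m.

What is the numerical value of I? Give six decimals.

Checks pass: Σm=0; 10 even; l₃=5∈[1,5].
(2·2+1)(2·3+1)(2·5+1) = 385
Δ: 0! 4! 6! / 11! → 1/2310
sum: t=0:+1/144 = 1/144
3j²(2 3 5; 0 0 0) = Δ·Π!·Σ² = 10/231  (sign -1)
sum: t=0:+1/1152 = 1/1152
3j²(2 3 5; -2 -1 3) = Δ·Π!·Σ² = 1/33  (sign +1)
combine: 4πI² = 385·10/231·1/33 = 50/99
take √, sign -1: I = -0.20047604

-0.200476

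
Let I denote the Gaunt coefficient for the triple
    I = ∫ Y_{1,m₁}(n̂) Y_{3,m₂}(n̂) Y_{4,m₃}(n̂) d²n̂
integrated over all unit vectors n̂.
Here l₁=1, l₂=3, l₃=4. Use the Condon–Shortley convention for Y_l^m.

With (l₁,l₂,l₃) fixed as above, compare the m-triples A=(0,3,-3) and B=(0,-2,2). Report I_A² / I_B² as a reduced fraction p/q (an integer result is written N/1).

l's match ⇒ only the (l;m) 3-j factors differ between A and B.
A: triangle coeff Δ(1,3,4) = 1/252; Σ_t [0,0]: t=0:+1/720 = 1/720; (3j)²=1/36 [(1 3 4; 0 3 -3)], sign=-1
B: triangle coeff Δ(1,3,4) = 1/252; Σ_t [0,0]: t=0:+1/120 = 1/120; (3j)²=1/21 [(1 3 4; 0 -2 2)], sign=+1
I_A²/I_B² = (1/36)/(1/21) = 7/12

7/12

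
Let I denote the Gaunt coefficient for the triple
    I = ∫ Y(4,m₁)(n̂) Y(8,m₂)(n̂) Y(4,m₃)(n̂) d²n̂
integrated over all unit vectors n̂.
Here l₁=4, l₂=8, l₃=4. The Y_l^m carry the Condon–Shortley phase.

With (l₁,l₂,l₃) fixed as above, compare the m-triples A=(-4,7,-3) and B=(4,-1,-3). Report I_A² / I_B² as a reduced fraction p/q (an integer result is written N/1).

715/1

Shared (l₁,l₂,l₃)=(4,8,4): N and (l;000)² cancel in I_A²/I_B².
A: Δ = 8!·0!·8!/17! = 1/218790; Racah Σ t=8..8: t=8:+1/203212800 = 1/203212800; ⇒ 3j(4 8 4; -4 7 -3)² = 1/34, sgn -1
B: Δ = 8!·0!·8!/17! = 1/218790; Racah Σ t=0..0: t=0:+1/203212800 = 1/203212800; ⇒ 3j(4 8 4; 4 -1 -3)² = 1/24310, sgn -1
I_A²/I_B² = (1/34)/(1/24310) = 715/1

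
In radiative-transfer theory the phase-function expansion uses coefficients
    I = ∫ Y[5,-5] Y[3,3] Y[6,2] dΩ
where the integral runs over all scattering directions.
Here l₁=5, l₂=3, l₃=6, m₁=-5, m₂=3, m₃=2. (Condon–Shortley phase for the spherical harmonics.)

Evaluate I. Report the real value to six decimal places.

Checks pass: Σm=0; 14 even; l₃=6∈[2,8].
(2·5+1)(2·3+1)(2·6+1) = 1001
Δ: 2! 8! 4! / 15! → 1/675675
sum: t=0:+1/8640 t=1:−1/2304 t=2:+1/8640 = -7/34560
3j²(5 3 6; 0 0 0) = Δ·Π!·Σ² = 7/429  (sign -1)
sum: t=2:+1/1935360 = 1/1935360
3j²(5 3 6; -5 3 2) = Δ·Π!·Σ² = 1/1001  (sign +1)
combine: 4πI² = 1001·7/429·1/1001 = 7/429
take √, sign -1: I = -0.03603425

-0.036034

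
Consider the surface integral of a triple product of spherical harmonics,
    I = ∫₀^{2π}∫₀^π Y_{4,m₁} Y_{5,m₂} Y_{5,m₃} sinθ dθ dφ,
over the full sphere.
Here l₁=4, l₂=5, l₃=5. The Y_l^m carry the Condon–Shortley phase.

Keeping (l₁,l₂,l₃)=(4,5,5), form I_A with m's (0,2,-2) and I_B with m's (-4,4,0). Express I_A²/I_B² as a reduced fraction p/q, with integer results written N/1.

Shared (l₁,l₂,l₃)=(4,5,5): N and (l;000)² cancel in I_A²/I_B².
A: Δ = 4!·4!·6!/15! = 1/3153150; Racah Σ t=1..4: t=1:−1/25920 t=2:+1/1920 t=3:−1/1728 t=4:+1/20736 = -1/20736; ⇒ 3j(4 5 5; 0 2 -2)² = 1/2574, sgn +1
B: Δ = 4!·4!·6!/15! = 1/3153150; Racah Σ t=4..4: t=4:+1/69120 = 1/69120; ⇒ 3j(4 5 5; -4 4 0)² = 2/143, sgn -1
I_A²/I_B² = (1/2574)/(2/143) = 1/36

1/36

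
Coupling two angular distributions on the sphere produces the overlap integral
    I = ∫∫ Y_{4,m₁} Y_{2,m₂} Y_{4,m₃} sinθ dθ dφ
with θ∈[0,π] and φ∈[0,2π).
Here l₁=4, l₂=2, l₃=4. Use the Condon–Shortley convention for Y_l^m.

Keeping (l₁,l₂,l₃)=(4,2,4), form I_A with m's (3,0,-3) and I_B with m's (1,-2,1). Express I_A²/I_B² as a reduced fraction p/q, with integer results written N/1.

Shared (l₁,l₂,l₃)=(4,2,4): N and (l;000)² cancel in I_A²/I_B².
A: Δ = 2!·6!·2!/11! = 1/13860; Racah Σ t=0..1: t=0:+1/480 t=1:−1/720 = 1/1440; ⇒ 3j(4 2 4; 3 0 -3)² = 7/1980, sgn -1
B: Δ = 2!·6!·2!/11! = 1/13860; Racah Σ t=0..0: t=0:+1/144 = 1/144; ⇒ 3j(4 2 4; 1 -2 1)² = 10/231, sgn -1
I_A²/I_B² = (7/1980)/(10/231) = 49/600

49/600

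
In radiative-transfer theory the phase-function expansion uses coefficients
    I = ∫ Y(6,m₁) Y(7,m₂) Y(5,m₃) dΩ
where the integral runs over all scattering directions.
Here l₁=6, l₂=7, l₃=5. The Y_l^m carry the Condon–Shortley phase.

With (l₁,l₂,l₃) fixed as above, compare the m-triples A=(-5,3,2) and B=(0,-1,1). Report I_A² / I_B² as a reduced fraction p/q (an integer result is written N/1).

625/132

Same 6,7,5: normalisation and zero-m 3j drop out of the ratio.
A: Δ: 8! 4! 6! / 19! → 1/174594420; sum: t=7:−1/4354560 t=8:+1/11612160 = -1/6967296; 3j²(6 7 5; -5 3 2) = Δ·Π!·Σ² = 625/50388  (sign +1)
B: Δ: 8! 4! 6! / 19! → 1/174594420; sum: t=2:+1/1658880 t=3:−1/155520 t=4:+1/110592 t=5:−1/518400 t=6:+1/24883200 = 11/8294400; 3j²(6 7 5; 0 -1 1) = Δ·Π!·Σ² = 11/4199  (sign +1)
I_A²/I_B² = (625/50388)/(11/4199) = 625/132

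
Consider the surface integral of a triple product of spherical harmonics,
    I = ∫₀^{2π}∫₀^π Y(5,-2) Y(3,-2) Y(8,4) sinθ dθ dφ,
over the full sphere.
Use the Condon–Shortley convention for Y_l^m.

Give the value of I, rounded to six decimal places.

0.236305

Checks pass: Σm=0; 16 even; l₃=8∈[2,8].
(2·5+1)(2·3+1)(2·8+1) = 1309
Δ: 0! 10! 6! / 17! → 1/136136
sum: t=0:+1/518400 = 1/518400
3j²(5 3 8; 0 0 0) = Δ·Π!·Σ² = 56/2431  (sign +1)
sum: t=0:+1/3628800 = 1/3628800
3j²(5 3 8; -2 -2 4) = Δ·Π!·Σ² = 36/1547  (sign +1)
combine: 4πI² = 1309·56/2431·36/1547 = 2016/2873
take √, sign +1: I = 0.23630479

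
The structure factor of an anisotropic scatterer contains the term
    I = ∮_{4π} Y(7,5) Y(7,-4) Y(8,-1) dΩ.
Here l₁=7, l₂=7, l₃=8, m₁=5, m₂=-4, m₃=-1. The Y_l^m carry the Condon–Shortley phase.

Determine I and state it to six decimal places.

Rules hold: Σm=0, L=22 even, 0≤8≤14.
N = 15·15·17 = 3825
Δ = 6!·8!·8!/23! = 1/22086194130
Racah Σ t=0..6: t=0:+1/18289152000 t=1:−1/248832000 t=2:+1/24883200 t=3:−1/11943936 t=4:+1/24883200 t=5:−1/248832000 t=6:+1/18289152000 = -11/975421440
⇒ 3j(7 7 8; 0 0 0)² = 1750/289731, sgn -1
Racah Σ t=0..2: t=0:+1/746496000 t=1:−1/870912000 t=2:+1/9754214400 = 43/146313216000
⇒ 3j(7 7 8; 5 -4 -1)² = 5547/3380195, sgn -1
4πI² = N·(3j₀)²·(3jₘ)² = 20801250/548653937
I = +1·√(0.0379132/4π) = 0.05492759

0.054928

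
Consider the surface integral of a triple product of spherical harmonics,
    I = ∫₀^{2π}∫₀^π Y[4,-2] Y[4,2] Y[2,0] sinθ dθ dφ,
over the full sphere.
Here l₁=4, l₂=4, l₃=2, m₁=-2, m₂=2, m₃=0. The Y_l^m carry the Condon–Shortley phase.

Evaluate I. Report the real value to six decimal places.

m-sum 0 ✓  L=10 even ✓  0≤2≤8 ✓
Π(2lᵢ+1) = 9×9×5 = 405
triangle coeff Δ(4,4,2) = 1/13860
Σ_t [2,4]: t=2:+1/192 t=3:−1/36 t=4:+1/192 = -5/288
(3j)²=20/693 [(4 4 2; 0 0 0)], sign=-1
Σ_t [4,6]: t=4:+1/192 t=5:−1/120 t=6:+1/2880 = -1/360
(3j)²=16/3465 [(4 4 2; -2 2 0)], sign=-1
⇒ 4πI² = 320/5929
I = (+1)√(320/5929/(4π)) = 0.06553591

0.065536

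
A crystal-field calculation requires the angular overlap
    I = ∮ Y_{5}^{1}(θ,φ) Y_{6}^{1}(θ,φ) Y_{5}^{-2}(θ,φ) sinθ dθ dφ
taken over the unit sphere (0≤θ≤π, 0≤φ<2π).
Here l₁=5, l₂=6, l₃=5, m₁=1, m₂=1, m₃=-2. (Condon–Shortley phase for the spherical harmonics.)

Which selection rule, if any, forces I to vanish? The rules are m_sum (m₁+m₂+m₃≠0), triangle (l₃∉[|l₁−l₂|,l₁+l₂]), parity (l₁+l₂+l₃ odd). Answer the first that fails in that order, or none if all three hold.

m₁+m₂+m₃ = 1 + 1 − 2 = 0  ✓
triangle: |5−6|=1 ≤ l₃=5 ≤ 5+6=11  ✓
parity: l₁+l₂+l₃ = 16 is even  ✓

none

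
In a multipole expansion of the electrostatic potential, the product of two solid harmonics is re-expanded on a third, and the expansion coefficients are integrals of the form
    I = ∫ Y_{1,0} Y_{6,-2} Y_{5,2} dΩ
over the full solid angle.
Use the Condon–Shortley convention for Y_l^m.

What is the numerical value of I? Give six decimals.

0.231133

Rules hold: Σm=0, L=12 even, 5≤5≤7.
N = 3·13·11 = 429
Δ = 2!·0!·10!/13! = 1/858
Racah Σ t=1..1: t=1:−1/14400 = -1/14400
⇒ 3j(1 6 5; 0 0 0)² = 6/143, sgn +1
Racah Σ t=1..1: t=1:−1/30240 = -1/30240
⇒ 3j(1 6 5; 0 -2 2)² = 16/429, sgn +1
4πI² = N·(3j₀)²·(3jₘ)² = 96/143
I = +1·√(0.671329/4π) = 0.23113338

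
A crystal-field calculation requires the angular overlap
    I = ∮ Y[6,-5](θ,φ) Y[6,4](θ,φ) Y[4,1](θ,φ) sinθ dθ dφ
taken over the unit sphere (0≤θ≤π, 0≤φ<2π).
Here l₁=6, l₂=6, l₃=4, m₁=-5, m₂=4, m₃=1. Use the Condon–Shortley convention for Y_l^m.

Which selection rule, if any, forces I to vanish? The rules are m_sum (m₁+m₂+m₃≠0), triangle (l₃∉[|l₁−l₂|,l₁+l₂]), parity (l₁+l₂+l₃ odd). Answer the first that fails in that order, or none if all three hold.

none

m₁+m₂+m₃ = -5 + 4 + 1 = 0  ✓
triangle: |6−6|=0 ≤ l₃=4 ≤ 6+6=12  ✓
parity: l₁+l₂+l₃ = 16 is even  ✓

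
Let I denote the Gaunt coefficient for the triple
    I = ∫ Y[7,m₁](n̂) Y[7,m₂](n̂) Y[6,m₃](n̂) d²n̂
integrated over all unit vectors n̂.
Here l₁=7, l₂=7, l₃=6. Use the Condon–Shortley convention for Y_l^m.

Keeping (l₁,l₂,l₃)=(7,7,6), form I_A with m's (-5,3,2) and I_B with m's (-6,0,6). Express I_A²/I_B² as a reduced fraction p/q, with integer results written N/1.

945/572

Shared (l₁,l₂,l₃)=(7,7,6): N and (l;000)² cancel in I_A²/I_B².
A: Δ = 8!·6!·6!/21! = 1/2444321880; Racah Σ t=6..8: t=6:+1/49766400 t=7:−1/21772800 t=8:+1/92897280 = -1/66355200; ⇒ 3j(7 7 6; -5 3 2)² = 63/8398, sgn -1
B: Δ = 8!·6!·6!/21! = 1/2444321880; Racah Σ t=7..7: t=7:−1/2612736000 = -1/2612736000; ⇒ 3j(7 7 6; -6 0 6)² = 22/4845, sgn -1
I_A²/I_B² = (63/8398)/(22/4845) = 945/572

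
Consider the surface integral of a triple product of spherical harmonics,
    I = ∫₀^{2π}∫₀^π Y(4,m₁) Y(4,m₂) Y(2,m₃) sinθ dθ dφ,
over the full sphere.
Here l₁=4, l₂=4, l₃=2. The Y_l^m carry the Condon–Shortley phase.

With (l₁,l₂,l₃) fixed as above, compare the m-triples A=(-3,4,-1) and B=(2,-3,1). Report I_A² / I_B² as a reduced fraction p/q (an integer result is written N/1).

28/25

l's match ⇒ only the (l;m) 3-j factors differ between A and B.
A: triangle coeff Δ(4,4,2) = 1/13860; Σ_t [6,6]: t=6:+1/1440 = 1/1440; (3j)²=7/165 [(4 4 2; -3 4 -1)], sign=-1
B: triangle coeff Δ(4,4,2) = 1/13860; Σ_t [0,1]: t=0:+1/1440 t=1:−1/240 = -1/288; (3j)²=5/132 [(4 4 2; 2 -3 1)], sign=+1
I_A²/I_B² = (7/165)/(5/132) = 28/25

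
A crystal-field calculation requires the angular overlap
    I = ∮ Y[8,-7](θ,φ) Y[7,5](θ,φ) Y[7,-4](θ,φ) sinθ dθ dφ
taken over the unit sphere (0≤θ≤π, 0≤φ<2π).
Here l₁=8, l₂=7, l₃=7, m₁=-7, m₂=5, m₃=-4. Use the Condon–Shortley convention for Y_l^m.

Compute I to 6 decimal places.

m-sum = -7 + 5 − 4 = -6 ≠ 0 ⇒ I = 0

0.000000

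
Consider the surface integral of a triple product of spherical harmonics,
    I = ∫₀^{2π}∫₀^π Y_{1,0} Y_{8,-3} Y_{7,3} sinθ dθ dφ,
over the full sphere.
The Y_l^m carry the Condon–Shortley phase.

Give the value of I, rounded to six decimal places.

-0.226917

Checks pass: Σm=0; 16 even; l₃=7∈[7,9].
(2·1+1)(2·8+1)(2·7+1) = 765
Δ: 2! 0! 14! / 17! → 1/2040
sum: t=1:−1/25401600 = -1/25401600
3j²(1 8 7; 0 0 0) = Δ·Π!·Σ² = 8/255  (sign +1)
sum: t=1:−1/87091200 = -1/87091200
3j²(1 8 7; 0 -3 3) = Δ·Π!·Σ² = 11/408  (sign -1)
combine: 4πI² = 765·8/255·11/408 = 11/17
take √, sign -1: I = -0.22691696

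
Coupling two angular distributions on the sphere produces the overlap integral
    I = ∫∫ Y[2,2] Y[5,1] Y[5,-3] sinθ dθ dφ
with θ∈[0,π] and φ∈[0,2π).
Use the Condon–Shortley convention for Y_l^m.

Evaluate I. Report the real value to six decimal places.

0.171169

Rules hold: Σm=0, L=12 even, 3≤5≤7.
N = 5·11·11 = 605
Δ = 2!·2!·8!/13! = 1/38610
Racah Σ t=0..2: t=0:+1/2880 t=1:−1/576 t=2:+1/2880 = -1/960
⇒ 3j(2 5 5; 0 0 0)² = 10/429, sgn +1
Racah Σ t=0..0: t=0:+1/5760 = 1/5760
⇒ 3j(2 5 5; 2 1 -3)² = 56/2145, sgn +1
4πI² = N·(3j₀)²·(3jₘ)² = 560/1521
I = +1·√(0.368179/4π) = 0.17116875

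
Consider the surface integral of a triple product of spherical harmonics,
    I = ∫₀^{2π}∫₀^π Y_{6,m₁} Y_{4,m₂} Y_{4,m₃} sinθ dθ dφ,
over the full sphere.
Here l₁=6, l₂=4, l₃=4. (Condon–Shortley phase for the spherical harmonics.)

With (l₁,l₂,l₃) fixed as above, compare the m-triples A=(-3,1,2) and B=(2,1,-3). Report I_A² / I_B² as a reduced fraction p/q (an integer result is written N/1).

7/18

Shared (l₁,l₂,l₃)=(6,4,4): N and (l;000)² cancel in I_A²/I_B².
A: Δ = 6!·6!·2!/15! = 1/1261260; Racah Σ t=3..5: t=3:−1/51840 t=4:+1/5760 t=5:−1/11520 = 7/103680; ⇒ 3j(6 4 4; -3 1 2)² = 7/858, sgn +1
B: Δ = 6!·6!·2!/15! = 1/1261260; Racah Σ t=3..4: t=3:−1/8640 t=4:+1/34560 = -1/11520; ⇒ 3j(6 4 4; 2 1 -3)² = 3/143, sgn +1
I_A²/I_B² = (7/858)/(3/143) = 7/18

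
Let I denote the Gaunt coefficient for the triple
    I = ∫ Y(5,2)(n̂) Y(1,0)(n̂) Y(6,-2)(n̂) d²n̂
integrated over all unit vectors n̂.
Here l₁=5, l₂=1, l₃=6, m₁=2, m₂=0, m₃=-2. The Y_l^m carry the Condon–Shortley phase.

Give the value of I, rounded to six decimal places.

0.231133

m-sum 0 ✓  L=12 even ✓  4≤6≤6 ✓
Π(2lᵢ+1) = 11×3×13 = 429
triangle coeff Δ(5,1,6) = 1/858
Σ_t [0,0]: t=0:+1/14400 = 1/14400
(3j)²=6/143 [(5 1 6; 0 0 0)], sign=+1
Σ_t [0,0]: t=0:+1/30240 = 1/30240
(3j)²=16/429 [(5 1 6; 2 0 -2)], sign=+1
⇒ 4πI² = 96/143
I = (+1)√(96/143/(4π)) = 0.23113338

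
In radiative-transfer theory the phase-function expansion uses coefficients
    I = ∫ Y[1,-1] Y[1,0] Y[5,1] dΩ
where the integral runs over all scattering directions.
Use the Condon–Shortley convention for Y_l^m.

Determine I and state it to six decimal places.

0.000000

triangle: need 0≤l₃≤2, have 5; I=0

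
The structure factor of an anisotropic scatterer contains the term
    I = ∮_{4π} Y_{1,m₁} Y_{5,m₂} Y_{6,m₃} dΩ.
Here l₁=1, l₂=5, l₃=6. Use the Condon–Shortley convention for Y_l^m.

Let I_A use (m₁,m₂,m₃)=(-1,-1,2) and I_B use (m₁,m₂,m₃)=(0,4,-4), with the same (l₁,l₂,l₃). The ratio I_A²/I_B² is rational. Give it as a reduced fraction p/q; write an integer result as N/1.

7/5

Same 1,5,6: normalisation and zero-m 3j drop out of the ratio.
A: Δ: 0! 2! 10! / 13! → 1/858; sum: t=0:+1/34560 = 1/34560; 3j²(1 5 6; -1 -1 2) = Δ·Π!·Σ² = 14/429  (sign +1)
B: Δ: 0! 2! 10! / 13! → 1/858; sum: t=0:+1/362880 = 1/362880; 3j²(1 5 6; 0 4 -4) = Δ·Π!·Σ² = 10/429  (sign +1)
I_A²/I_B² = (14/429)/(10/429) = 7/5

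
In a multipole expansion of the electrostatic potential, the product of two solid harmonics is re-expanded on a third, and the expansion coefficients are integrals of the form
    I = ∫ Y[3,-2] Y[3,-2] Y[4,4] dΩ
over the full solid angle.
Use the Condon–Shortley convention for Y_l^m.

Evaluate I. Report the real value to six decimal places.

Checks pass: Σm=0; 10 even; l₃=4∈[0,6].
(2·3+1)(2·3+1)(2·4+1) = 441
Δ: 2! 4! 4! / 11! → 1/34650
sum: t=0:+1/72 t=1:−1/16 t=2:+1/72 = -5/144
3j²(3 3 4; 0 0 0) = Δ·Π!·Σ² = 2/77  (sign -1)
sum: t=1:−1/576 = -1/576
3j²(3 3 4; -2 -2 4) = Δ·Π!·Σ² = 5/99  (sign -1)
combine: 4πI² = 441·2/77·5/99 = 70/121
take √, sign +1: I = 0.21456131

0.214561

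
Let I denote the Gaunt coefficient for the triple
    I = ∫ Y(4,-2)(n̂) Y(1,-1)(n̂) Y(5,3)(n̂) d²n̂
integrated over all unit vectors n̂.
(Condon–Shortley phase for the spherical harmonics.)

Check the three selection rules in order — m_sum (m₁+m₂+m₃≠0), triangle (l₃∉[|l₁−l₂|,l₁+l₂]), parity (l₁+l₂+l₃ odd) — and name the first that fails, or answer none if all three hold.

m₁+m₂+m₃ = -2 − 1 + 3 = 0  ✓
triangle: |4−1|=3 ≤ l₃=5 ≤ 4+1=5  ✓
parity: l₁+l₂+l₃ = 10 is even  ✓

none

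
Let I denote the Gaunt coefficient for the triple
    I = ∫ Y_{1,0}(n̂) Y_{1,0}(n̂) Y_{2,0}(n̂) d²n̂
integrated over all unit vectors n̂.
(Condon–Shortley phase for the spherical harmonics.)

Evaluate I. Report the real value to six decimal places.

0.252313

m-sum 0 ✓  L=4 even ✓  0≤2≤2 ✓
Π(2lᵢ+1) = 3×3×5 = 45
triangle coeff Δ(1,1,2) = 1/30
Σ_t [0,0]: t=0:+1/1 = 1/1
(3j)²=2/15 [(1 1 2; 0 0 0)], sign=+1
(m-triple is (0,0,0) — same symbol as above.)
⇒ 4πI² = 4/5
I = (+1)√(4/5/(4π)) = 0.25231325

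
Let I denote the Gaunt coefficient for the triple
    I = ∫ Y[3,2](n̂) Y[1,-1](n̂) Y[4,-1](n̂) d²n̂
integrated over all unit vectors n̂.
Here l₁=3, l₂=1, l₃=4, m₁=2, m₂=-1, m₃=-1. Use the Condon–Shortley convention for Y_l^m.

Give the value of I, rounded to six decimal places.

-0.106622

Checks pass: Σm=0; 8 even; l₃=4∈[2,4].
(2·3+1)(2·1+1)(2·4+1) = 189
Δ: 0! 6! 2! / 9! → 1/252
sum: t=0:+1/36 = 1/36
3j²(3 1 4; 0 0 0) = Δ·Π!·Σ² = 4/63  (sign +1)
sum: t=0:+1/240 = 1/240
3j²(3 1 4; 2 -1 -1) = Δ·Π!·Σ² = 1/84  (sign -1)
combine: 4πI² = 189·4/63·1/84 = 1/7
take √, sign -1: I = -0.10662181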